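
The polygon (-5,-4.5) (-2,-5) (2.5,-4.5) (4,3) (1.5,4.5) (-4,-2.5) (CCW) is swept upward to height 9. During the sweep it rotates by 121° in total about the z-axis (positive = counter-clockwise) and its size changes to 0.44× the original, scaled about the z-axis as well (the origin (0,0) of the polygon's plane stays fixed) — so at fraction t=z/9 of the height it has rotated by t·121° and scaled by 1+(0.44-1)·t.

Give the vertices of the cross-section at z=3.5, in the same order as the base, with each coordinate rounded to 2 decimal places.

Cross-section at z=3.5: (-0.09,-5.26) (1.80,-3.81) (3.91,-0.97) (0.41,3.89) (-1.78,3.26) (-0.70,-3.62)

t = z/height = 3.5/9 = 0.388889
s = 1 + (scale-1)·z/height = 1 + (0.44-1)·3.5/9 = 0.782222
θ = twist·z/height = 121°·3.5/9 = 47.0556° = 0.821274 rad
cos θ = 0.681289, sin θ = 0.732015 (intermediates below are computed at full precision and shown rounded to 5 d.p.)
v1: (-5,-4.5) → rotate → (-0.11238,-6.72587) → ×s → (-0.08791,-5.26113) → (-0.09,-5.26)
v2: (-2,-5) → rotate → (2.29750,-4.87047) → ×s → (1.79715,-3.80979) → (1.80,-3.81)
v3: (2.5,-4.5) → rotate → (4.99729,-1.23576) → ×s → (3.90899,-0.96664) → (3.91,-0.97)
v4: (4,3) → rotate → (0.52911,4.97193) → ×s → (0.41388,3.88915) → (0.41,3.89)
v5: (1.5,4.5) → rotate → (-2.27213,4.16382) → ×s → (-1.77731,3.25703) → (-1.78,3.26)
v6: (-4,-2.5) → rotate → (-0.89512,-4.63128) → ×s → (-0.70018,-3.62269) → (-0.70,-3.62)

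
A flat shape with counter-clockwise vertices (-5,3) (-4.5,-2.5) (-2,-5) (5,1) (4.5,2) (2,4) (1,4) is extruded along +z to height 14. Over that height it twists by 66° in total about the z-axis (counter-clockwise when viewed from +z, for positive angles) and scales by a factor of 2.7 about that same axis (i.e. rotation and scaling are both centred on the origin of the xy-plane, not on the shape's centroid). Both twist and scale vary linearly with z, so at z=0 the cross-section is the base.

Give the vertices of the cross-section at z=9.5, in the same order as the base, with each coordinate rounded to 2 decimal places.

Cross-section at z=9.5: (-12.19,-3.00) (-3.09,-10.65) (4.53,-10.68) (6.13,9.11) (3.84,9.88) (-3.01,9.15) (-4.54,7.63)

t = z/height = 9.5/14 = 0.678571
s = 1 + (scale-1)·z/height = 1 + (2.7-1)·9.5/14 = 2.153571
θ = twist·z/height = 66°·9.5/14 = 44.7857° = 0.781658 rad
cos θ = 0.709746, sin θ = 0.704457 (intermediates below are computed at full precision and shown rounded to 5 d.p.)
v1: (-5,3) → rotate → (-5.66210,-1.39305) → ×s → (-12.19375,-3.00003) → (-12.19,-3.00)
v2: (-4.5,-2.5) → rotate → (-1.43272,-4.94442) → ×s → (-3.08546,-10.64817) → (-3.09,-10.65)
v3: (-2,-5) → rotate → (2.10279,-4.95765) → ×s → (4.52852,-10.67665) → (4.53,-10.68)
v4: (5,1) → rotate → (2.84427,4.23203) → ×s → (6.12535,9.11398) → (6.13,9.11)
v5: (4.5,2) → rotate → (1.78494,4.58955) → ×s → (3.84400,9.88392) → (3.84,9.88)
v6: (2,4) → rotate → (-1.39834,4.24790) → ×s → (-3.01142,9.14816) → (-3.01,9.15)
v7: (1,4) → rotate → (-2.10808,3.54344) → ×s → (-4.53991,7.63106) → (-4.54,7.63)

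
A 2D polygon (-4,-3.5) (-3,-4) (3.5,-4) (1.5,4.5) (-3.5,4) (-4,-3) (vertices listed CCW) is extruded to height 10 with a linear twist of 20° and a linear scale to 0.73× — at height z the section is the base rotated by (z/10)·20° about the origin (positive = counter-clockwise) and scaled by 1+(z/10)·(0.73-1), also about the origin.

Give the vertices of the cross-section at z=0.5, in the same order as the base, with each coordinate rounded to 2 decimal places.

Cross-section at z=0.5: (-3.89,-3.52) (-2.89,-4.00) (3.52,-3.89) (1.40,4.46) (-3.52,3.89) (-3.89,-3.03)

t = z/height = 0.5/10 = 0.05
s = 1 + (scale-1)·z/height = 1 + (0.73-1)·0.5/10 = 0.986500
θ = twist·z/height = 20°·0.5/10 = 1.0000° = 0.017453 rad
cos θ = 0.999848, sin θ = 0.017452 (intermediates below are computed at full precision and shown rounded to 5 d.p.)
v1: (-4,-3.5) → rotate → (-3.93831,-3.56928) → ×s → (-3.88514,-3.52109) → (-3.89,-3.52)
v2: (-3,-4) → rotate → (-2.92973,-4.05175) → ×s → (-2.89018,-3.99705) → (-2.89,-4.00)
v3: (3.5,-4) → rotate → (3.56928,-3.93831) → ×s → (3.52109,-3.88514) → (3.52,-3.89)
v4: (1.5,4.5) → rotate → (1.42124,4.52549) → ×s → (1.40205,4.46440) → (1.40,4.46)
v5: (-3.5,4) → rotate → (-3.56928,3.93831) → ×s → (-3.52109,3.88514) → (-3.52,3.89)
v6: (-4,-3) → rotate → (-3.94703,-3.06935) → ×s → (-3.89375,-3.02792) → (-3.89,-3.03)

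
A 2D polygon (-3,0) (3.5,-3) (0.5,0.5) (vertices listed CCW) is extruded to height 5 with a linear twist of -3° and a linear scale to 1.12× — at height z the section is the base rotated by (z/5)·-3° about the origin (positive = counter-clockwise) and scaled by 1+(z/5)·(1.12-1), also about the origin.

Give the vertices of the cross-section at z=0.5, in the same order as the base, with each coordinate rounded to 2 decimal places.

Cross-section at z=0.5: (-3.04,0.02) (3.53,-3.05) (0.51,0.50)

t = z/height = 0.5/5 = 0.1
s = 1 + (scale-1)·z/height = 1 + (1.12-1)·0.5/5 = 1.012000
θ = twist·z/height = -3°·0.5/5 = -0.3000° = -0.005236 rad
cos θ = 0.999986, sin θ = -0.005236 (intermediates below are computed at full precision and shown rounded to 5 d.p.)
v1: (-3,0) → rotate → (-2.99996,0.01571) → ×s → (-3.03596,0.01590) → (-3.04,0.02)
v2: (3.5,-3) → rotate → (3.48424,-3.01828) → ×s → (3.52606,-3.05450) → (3.53,-3.05)
v3: (0.5,0.5) → rotate → (0.50261,0.49738) → ×s → (0.50864,0.50334) → (0.51,0.50)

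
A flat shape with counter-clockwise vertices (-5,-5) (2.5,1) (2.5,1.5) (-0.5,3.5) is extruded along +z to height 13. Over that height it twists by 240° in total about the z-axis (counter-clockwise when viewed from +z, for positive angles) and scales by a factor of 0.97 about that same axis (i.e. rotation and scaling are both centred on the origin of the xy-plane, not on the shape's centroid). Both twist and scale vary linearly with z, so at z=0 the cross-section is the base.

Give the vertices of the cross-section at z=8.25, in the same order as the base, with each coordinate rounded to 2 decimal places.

t = z/height = 8.25/13 = 0.634615
s = 1 + (scale-1)·z/height = 1 + (0.97-1)·8.25/13 = 0.980962
θ = twist·z/height = 240°·8.25/13 = 152.3077° = 2.658271 rad
cos θ = -0.885456, sin θ = 0.464723 (intermediates below are computed at full precision and shown rounded to 5 d.p.)
v1: (-5,-5) → rotate → (6.75090,2.10366) → ×s → (6.62237,2.06361) → (6.62,2.06)
v2: (2.5,1) → rotate → (-2.67836,0.27635) → ×s → (-2.62737,0.27109) → (-2.63,0.27)
v3: (2.5,1.5) → rotate → (-2.91072,-0.16638) → ×s → (-2.85531,-0.16321) → (-2.86,-0.16)
v4: (-0.5,3.5) → rotate → (-1.18380,-3.33146) → ×s → (-1.16127,-3.26803) → (-1.16,-3.27)

Cross-section at z=8.25: (6.62,2.06) (-2.63,0.27) (-2.86,-0.16) (-1.16,-3.27)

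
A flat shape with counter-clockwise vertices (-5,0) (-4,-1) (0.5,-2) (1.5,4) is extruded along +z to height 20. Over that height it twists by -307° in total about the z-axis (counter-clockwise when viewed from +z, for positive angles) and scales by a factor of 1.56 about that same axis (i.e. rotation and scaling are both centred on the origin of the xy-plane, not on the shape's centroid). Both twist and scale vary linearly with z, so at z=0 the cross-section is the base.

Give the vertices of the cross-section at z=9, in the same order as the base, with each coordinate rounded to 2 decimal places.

t = z/height = 9/20 = 0.45
s = 1 + (scale-1)·z/height = 1 + (1.56-1)·9/20 = 1.252000
θ = twist·z/height = -307°·9/20 = -138.1500° = -2.411172 rad
cos θ = -0.744894, sin θ = -0.667183 (intermediates below are computed at full precision and shown rounded to 5 d.p.)
v1: (-5,0) → rotate → (3.72447,3.33591) → ×s → (4.66304,4.17656) → (4.66,4.18)
v2: (-4,-1) → rotate → (2.31239,3.41363) → ×s → (2.89512,4.27386) → (2.90,4.27)
v3: (0.5,-2) → rotate → (-1.70681,1.15620) → ×s → (-2.13693,1.44756) → (-2.14,1.45)
v4: (1.5,4) → rotate → (1.55139,-3.98035) → ×s → (1.94234,-4.98340) → (1.94,-4.98)

Cross-section at z=9: (4.66,4.18) (2.90,4.27) (-2.14,1.45) (1.94,-4.98)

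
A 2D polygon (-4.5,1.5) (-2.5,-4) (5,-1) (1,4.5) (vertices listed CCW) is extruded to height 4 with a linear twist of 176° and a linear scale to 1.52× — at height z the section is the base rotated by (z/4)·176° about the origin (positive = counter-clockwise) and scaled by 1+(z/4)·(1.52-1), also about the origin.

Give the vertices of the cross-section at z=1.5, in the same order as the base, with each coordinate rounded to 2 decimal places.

t = z/height = 1.5/4 = 0.375
s = 1 + (scale-1)·z/height = 1 + (1.52-1)·1.5/4 = 1.195000
θ = twist·z/height = 176°·1.5/4 = 66.0000° = 1.151917 rad
cos θ = 0.406737, sin θ = 0.913545 (intermediates below are computed at full precision and shown rounded to 5 d.p.)
v1: (-4.5,1.5) → rotate → (-3.20063,-3.50085) → ×s → (-3.82476,-4.18352) → (-3.82,-4.18)
v2: (-2.5,-4) → rotate → (2.63734,-3.91081) → ×s → (3.15162,-4.67342) → (3.15,-4.67)
v3: (5,-1) → rotate → (2.94723,4.16099) → ×s → (3.52194,4.97238) → (3.52,4.97)
v4: (1,4.5) → rotate → (-3.70422,2.74386) → ×s → (-4.42654,3.27891) → (-4.43,3.28)

Cross-section at z=1.5: (-3.82,-4.18) (3.15,-4.67) (3.52,4.97) (-4.43,3.28)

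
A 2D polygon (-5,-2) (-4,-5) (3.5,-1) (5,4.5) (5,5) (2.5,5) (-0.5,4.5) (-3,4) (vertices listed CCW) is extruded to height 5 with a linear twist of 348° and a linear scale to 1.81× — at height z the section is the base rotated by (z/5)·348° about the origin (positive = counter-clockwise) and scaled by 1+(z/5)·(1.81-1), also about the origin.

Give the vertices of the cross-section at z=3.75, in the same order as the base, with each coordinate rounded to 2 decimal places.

t = z/height = 3.75/5 = 0.75
s = 1 + (scale-1)·z/height = 1 + (1.81-1)·3.75/5 = 1.607500
θ = twist·z/height = 348°·3.75/5 = 261.0000° = 4.555309 rad
cos θ = -0.156434, sin θ = -0.987688 (intermediates below are computed at full precision and shown rounded to 5 d.p.)
v1: (-5,-2) → rotate → (-1.19320,5.25131) → ×s → (-1.91808,8.44148) → (-1.92,8.44)
v2: (-4,-5) → rotate → (-4.31270,4.73293) → ×s → (-6.93267,7.60818) → (-6.93,7.61)
v3: (3.5,-1) → rotate → (-1.53521,-3.30047) → ×s → (-2.46785,-5.30551) → (-2.47,-5.31)
v4: (5,4.5) → rotate → (3.66243,-5.64240) → ×s → (5.88735,-9.07015) → (5.89,-9.07)
v5: (5,5) → rotate → (4.15627,-5.72061) → ×s → (6.68120,-9.19589) → (6.68,-9.20)
v6: (2.5,5) → rotate → (4.54736,-3.25139) → ×s → (7.30987,-5.22661) → (7.31,-5.23)
v7: (-0.5,4.5) → rotate → (4.52281,-0.21011) → ×s → (7.27042,-0.33775) → (7.27,-0.34)
v8: (-3,4) → rotate → (4.42006,2.33733) → ×s → (7.10524,3.75725) → (7.11,3.76)

Cross-section at z=3.75: (-1.92,8.44) (-6.93,7.61) (-2.47,-5.31) (5.89,-9.07) (6.68,-9.20) (7.31,-5.23) (7.27,-0.34) (7.11,3.76)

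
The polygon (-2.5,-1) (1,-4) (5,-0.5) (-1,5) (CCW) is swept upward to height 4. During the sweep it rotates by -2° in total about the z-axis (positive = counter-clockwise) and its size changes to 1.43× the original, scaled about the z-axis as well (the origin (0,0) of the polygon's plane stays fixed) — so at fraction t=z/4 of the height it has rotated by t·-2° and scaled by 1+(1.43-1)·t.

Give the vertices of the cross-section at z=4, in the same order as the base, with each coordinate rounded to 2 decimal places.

Cross-section at z=4: (-3.62,-1.30) (1.23,-5.77) (7.12,-0.96) (-1.18,7.20)

t = z/height = 4/4 = 1
s = 1 + (scale-1)·z/height = 1 + (1.43-1)·4/4 = 1.430000
θ = twist·z/height = -2°·4/4 = -2.0000° = -0.034907 rad
cos θ = 0.999391, sin θ = -0.034899 (intermediates below are computed at full precision and shown rounded to 5 d.p.)
v1: (-2.5,-1) → rotate → (-2.53338,-0.91214) → ×s → (-3.62273,-1.30436) → (-3.62,-1.30)
v2: (1,-4) → rotate → (0.85979,-4.03246) → ×s → (1.22950,-5.76642) → (1.23,-5.77)
v3: (5,-0.5) → rotate → (4.97950,-0.67419) → ×s → (7.12069,-0.96410) → (7.12,-0.96)
v4: (-1,5) → rotate → (-0.82489,5.03185) → ×s → (-1.17960,7.19555) → (-1.18,7.20)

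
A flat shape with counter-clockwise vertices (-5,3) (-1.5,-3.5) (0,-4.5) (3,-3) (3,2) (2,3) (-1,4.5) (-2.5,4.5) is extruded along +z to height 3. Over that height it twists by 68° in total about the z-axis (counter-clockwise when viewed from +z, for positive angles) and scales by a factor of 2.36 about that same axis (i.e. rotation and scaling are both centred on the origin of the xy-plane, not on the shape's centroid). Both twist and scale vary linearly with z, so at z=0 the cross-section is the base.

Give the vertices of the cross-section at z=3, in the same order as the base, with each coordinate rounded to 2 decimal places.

Cross-section at z=3: (-10.98,-8.29) (6.33,-6.38) (9.85,-3.98) (9.22,3.91) (-1.72,8.33) (-4.80,7.03) (-10.73,1.79) (-12.06,-1.49)

t = z/height = 3/3 = 1
s = 1 + (scale-1)·z/height = 1 + (2.36-1)·3/3 = 2.360000
θ = twist·z/height = 68°·3/3 = 68.0000° = 1.186824 rad
cos θ = 0.374607, sin θ = 0.927184 (intermediates below are computed at full precision and shown rounded to 5 d.p.)
v1: (-5,3) → rotate → (-4.65458,-3.51210) → ×s → (-10.98482,-8.28855) → (-10.98,-8.29)
v2: (-1.5,-3.5) → rotate → (2.68323,-2.70190) → ×s → (6.33243,-6.37648) → (6.33,-6.38)
v3: (0,-4.5) → rotate → (4.17233,-1.68573) → ×s → (9.84669,-3.97832) → (9.85,-3.98)
v4: (3,-3) → rotate → (3.90537,1.65773) → ×s → (9.21668,3.91225) → (9.22,3.91)
v5: (3,2) → rotate → (-0.73055,3.53076) → ×s → (-1.72409,8.33260) → (-1.72,8.33)
v6: (2,3) → rotate → (-2.03234,2.97819) → ×s → (-4.79632,7.02852) → (-4.80,7.03)
v7: (-1,4.5) → rotate → (-4.54693,0.75855) → ×s → (-10.73076,1.79017) → (-10.73,1.79)
v8: (-2.5,4.5) → rotate → (-5.10884,-0.63223) → ×s → (-12.05687,-1.49206) → (-12.06,-1.49)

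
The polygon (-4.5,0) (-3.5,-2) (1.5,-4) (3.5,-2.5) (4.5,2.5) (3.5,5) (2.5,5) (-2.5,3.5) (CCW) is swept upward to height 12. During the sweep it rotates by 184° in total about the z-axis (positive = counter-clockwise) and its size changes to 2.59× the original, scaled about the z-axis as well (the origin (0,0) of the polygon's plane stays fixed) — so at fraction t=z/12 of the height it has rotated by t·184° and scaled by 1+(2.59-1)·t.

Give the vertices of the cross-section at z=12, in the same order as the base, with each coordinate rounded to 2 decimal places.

t = z/height = 12/12 = 1
s = 1 + (scale-1)·z/height = 1 + (2.59-1)·12/12 = 2.590000
θ = twist·z/height = 184°·12/12 = 184.0000° = 3.211406 rad
cos θ = -0.997564, sin θ = -0.069756 (intermediates below are computed at full precision and shown rounded to 5 d.p.)
v1: (-4.5,0) → rotate → (4.48904,0.31390) → ×s → (11.62661,0.81301) → (11.63,0.81)
v2: (-3.5,-2) → rotate → (3.35196,2.23928) → ×s → (8.68158,5.79972) → (8.68,5.80)
v3: (1.5,-4) → rotate → (-1.77537,3.88562) → ×s → (-4.59821,10.06376) → (-4.60,10.06)
v4: (3.5,-2.5) → rotate → (-3.66587,2.24976) → ×s → (-9.49459,5.82688) → (-9.49,5.83)
v5: (4.5,2.5) → rotate → (-4.31465,-2.80781) → ×s → (-11.17494,-7.27224) → (-11.17,-7.27)
v6: (3.5,5) → rotate → (-3.14269,-5.23197) → ×s → (-8.13957,-13.55080) → (-8.14,-13.55)
v7: (2.5,5) → rotate → (-2.14513,-5.16221) → ×s → (-5.55588,-13.37013) → (-5.56,-13.37)
v8: (-2.5,3.5) → rotate → (2.73806,-3.31708) → ×s → (7.09157,-8.59124) → (7.09,-8.59)

Cross-section at z=12: (11.63,0.81) (8.68,5.80) (-4.60,10.06) (-9.49,5.83) (-11.17,-7.27) (-8.14,-13.55) (-5.56,-13.37) (7.09,-8.59)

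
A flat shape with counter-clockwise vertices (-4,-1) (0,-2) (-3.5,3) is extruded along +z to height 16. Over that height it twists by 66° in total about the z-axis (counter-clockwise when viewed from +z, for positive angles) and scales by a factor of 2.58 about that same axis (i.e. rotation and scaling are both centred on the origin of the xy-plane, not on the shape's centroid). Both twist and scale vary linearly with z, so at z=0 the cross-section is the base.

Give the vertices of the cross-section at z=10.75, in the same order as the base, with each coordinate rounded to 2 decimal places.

t = z/height = 10.75/16 = 0.671875
s = 1 + (scale-1)·z/height = 1 + (2.58-1)·10.75/16 = 2.061563
θ = twist·z/height = 66°·10.75/16 = 44.3438° = 0.773944 rad
cos θ = 0.715159, sin θ = 0.698962 (intermediates below are computed at full precision and shown rounded to 5 d.p.)
v1: (-4,-1) → rotate → (-2.16168,-3.51101) → ×s → (-4.45643,-7.23816) → (-4.46,-7.24)
v2: (0,-2) → rotate → (1.39792,-1.43032) → ×s → (2.88191,-2.94869) → (2.88,-2.95)
v3: (-3.5,3) → rotate → (-4.59994,-0.30089) → ×s → (-9.48307,-0.62030) → (-9.48,-0.62)

Cross-section at z=10.75: (-4.46,-7.24) (2.88,-2.95) (-9.48,-0.62)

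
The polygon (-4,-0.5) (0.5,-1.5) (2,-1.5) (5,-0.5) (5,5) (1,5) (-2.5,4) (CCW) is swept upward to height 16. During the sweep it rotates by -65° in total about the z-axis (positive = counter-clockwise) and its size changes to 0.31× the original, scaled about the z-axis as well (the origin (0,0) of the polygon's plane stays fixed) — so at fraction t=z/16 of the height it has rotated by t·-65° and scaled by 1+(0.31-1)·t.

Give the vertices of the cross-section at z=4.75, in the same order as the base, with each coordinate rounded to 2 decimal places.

t = z/height = 4.75/16 = 0.296875
s = 1 + (scale-1)·z/height = 1 + (0.31-1)·4.75/16 = 0.795156
θ = twist·z/height = -65°·4.75/16 = -19.2969° = -0.336794 rad
cos θ = 0.943819, sin θ = -0.330463 (intermediates below are computed at full precision and shown rounded to 5 d.p.)
v1: (-4,-0.5) → rotate → (-3.94051,0.84994) → ×s → (-3.13332,0.67584) → (-3.13,0.68)
v2: (0.5,-1.5) → rotate → (-0.02378,-1.58096) → ×s → (-0.01891,-1.25711) → (-0.02,-1.26)
v3: (2,-1.5) → rotate → (1.39194,-2.07665) → ×s → (1.10681,-1.65126) → (1.11,-1.65)
v4: (5,-0.5) → rotate → (4.55386,-2.12422) → ×s → (3.62103,-1.68909) → (3.62,-1.69)
v5: (5,5) → rotate → (6.37141,3.06678) → ×s → (5.06627,2.43857) → (5.07,2.44)
v6: (1,5) → rotate → (2.59613,4.38863) → ×s → (2.06433,3.48965) → (2.06,3.49)
v7: (-2.5,4) → rotate → (-1.03770,4.60143) → ×s → (-0.82513,3.65886) → (-0.83,3.66)

Cross-section at z=4.75: (-3.13,0.68) (-0.02,-1.26) (1.11,-1.65) (3.62,-1.69) (5.07,2.44) (2.06,3.49) (-0.83,3.66)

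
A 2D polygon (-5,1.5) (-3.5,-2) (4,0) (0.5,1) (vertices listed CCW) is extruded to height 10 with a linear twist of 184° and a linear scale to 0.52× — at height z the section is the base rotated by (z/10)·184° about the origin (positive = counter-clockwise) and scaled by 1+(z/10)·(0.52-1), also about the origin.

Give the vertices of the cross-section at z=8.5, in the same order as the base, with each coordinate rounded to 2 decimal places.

t = z/height = 8.5/10 = 0.85
s = 1 + (scale-1)·z/height = 1 + (0.52-1)·8.5/10 = 0.592000
θ = twist·z/height = 184°·8.5/10 = 156.4000° = 2.729695 rad
cos θ = -0.916363, sin θ = 0.400349 (intermediates below are computed at full precision and shown rounded to 5 d.p.)
v1: (-5,1.5) → rotate → (3.98129,-3.37629) → ×s → (2.35692,-1.99876) → (2.36,-2.00)
v2: (-3.5,-2) → rotate → (4.00797,0.43150) → ×s → (2.37272,0.25545) → (2.37,0.26)
v3: (4,0) → rotate → (-3.66545,1.60140) → ×s → (-2.16995,0.94803) → (-2.17,0.95)
v4: (0.5,1) → rotate → (-0.85853,-0.71619) → ×s → (-0.50825,-0.42398) → (-0.51,-0.42)

Cross-section at z=8.5: (2.36,-2.00) (2.37,0.26) (-2.17,0.95) (-0.51,-0.42)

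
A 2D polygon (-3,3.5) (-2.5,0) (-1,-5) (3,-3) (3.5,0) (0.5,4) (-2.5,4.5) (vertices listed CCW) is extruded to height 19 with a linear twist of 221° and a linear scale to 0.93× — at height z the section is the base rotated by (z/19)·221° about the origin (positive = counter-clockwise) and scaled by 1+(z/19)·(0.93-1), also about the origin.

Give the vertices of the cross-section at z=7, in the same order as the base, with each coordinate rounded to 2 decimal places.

t = z/height = 7/19 = 0.368421
s = 1 + (scale-1)·z/height = 1 + (0.93-1)·7/19 = 0.974211
θ = twist·z/height = 221°·7/19 = 81.4211° = 1.421065 rad
cos θ = 0.149172, sin θ = 0.988811 (intermediates below are computed at full precision and shown rounded to 5 d.p.)
v1: (-3,3.5) → rotate → (-3.90836,-2.44433) → ×s → (-3.80756,-2.38129) → (-3.81,-2.38)
v2: (-2.5,0) → rotate → (-0.37293,-2.47203) → ×s → (-0.36331,-2.40828) → (-0.36,-2.41)
v3: (-1,-5) → rotate → (4.79488,-1.73467) → ×s → (4.67123,-1.68994) → (4.67,-1.69)
v4: (3,-3) → rotate → (3.41395,2.51892) → ×s → (3.32591,2.45396) → (3.33,2.45)
v5: (3.5,0) → rotate → (0.52210,3.46084) → ×s → (0.50864,3.37159) → (0.51,3.37)
v6: (0.5,4) → rotate → (-3.88066,1.09109) → ×s → (-3.78058,1.06296) → (-3.78,1.06)
v7: (-2.5,4.5) → rotate → (-4.82258,-1.80075) → ×s → (-4.69821,-1.75431) → (-4.70,-1.75)

Cross-section at z=7: (-3.81,-2.38) (-0.36,-2.41) (4.67,-1.69) (3.33,2.45) (0.51,3.37) (-3.78,1.06) (-4.70,-1.75)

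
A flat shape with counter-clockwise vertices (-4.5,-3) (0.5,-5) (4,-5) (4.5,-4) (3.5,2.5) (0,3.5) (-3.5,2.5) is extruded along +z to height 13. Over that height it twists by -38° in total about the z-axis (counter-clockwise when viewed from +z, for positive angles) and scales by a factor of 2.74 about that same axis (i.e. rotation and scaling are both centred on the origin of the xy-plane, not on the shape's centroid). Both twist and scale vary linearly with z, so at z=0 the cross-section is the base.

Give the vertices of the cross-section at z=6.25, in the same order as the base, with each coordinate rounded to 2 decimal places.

t = z/height = 6.25/13 = 0.480769
s = 1 + (scale-1)·z/height = 1 + (2.74-1)·6.25/13 = 1.836538
θ = twist·z/height = -38°·6.25/13 = -18.2692° = -0.318858 rad
cos θ = 0.949594, sin θ = -0.313483 (intermediates below are computed at full precision and shown rounded to 5 d.p.)
v1: (-4.5,-3) → rotate → (-5.21362,-1.43811) → ×s → (-9.57501,-2.64115) → (-9.58,-2.64)
v2: (0.5,-5) → rotate → (-1.09262,-4.90471) → ×s → (-2.00663,-9.00769) → (-2.01,-9.01)
v3: (4,-5) → rotate → (2.23096,-6.00190) → ×s → (4.09725,-11.02272) → (4.10,-11.02)
v4: (4.5,-4) → rotate → (3.01924,-5.20905) → ×s → (5.54496,-9.56662) → (5.54,-9.57)
v5: (3.5,2.5) → rotate → (4.10729,1.27680) → ×s → (7.54319,2.34488) → (7.54,2.34)
v6: (0,3.5) → rotate → (1.09719,3.32358) → ×s → (2.01503,6.10388) → (2.02,6.10)
v7: (-3.5,2.5) → rotate → (-2.53987,3.47117) → ×s → (-4.66457,6.37494) → (-4.66,6.37)

Cross-section at z=6.25: (-9.58,-2.64) (-2.01,-9.01) (4.10,-11.02) (5.54,-9.57) (7.54,2.34) (2.02,6.10) (-4.66,6.37)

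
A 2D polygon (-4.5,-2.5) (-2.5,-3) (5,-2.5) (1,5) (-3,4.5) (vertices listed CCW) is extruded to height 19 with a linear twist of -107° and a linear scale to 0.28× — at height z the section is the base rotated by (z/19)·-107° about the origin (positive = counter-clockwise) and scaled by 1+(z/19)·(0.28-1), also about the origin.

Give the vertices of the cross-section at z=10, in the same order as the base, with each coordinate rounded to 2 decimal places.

t = z/height = 10/19 = 0.526316
s = 1 + (scale-1)·z/height = 1 + (0.28-1)·10/19 = 0.621053
θ = twist·z/height = -107°·10/19 = -56.3158° = -0.982896 rad
cos θ = 0.554615, sin θ = -0.832107 (intermediates below are computed at full precision and shown rounded to 5 d.p.)
v1: (-4.5,-2.5) → rotate → (-4.57604,2.35794) → ×s → (-2.84196,1.46441) → (-2.84,1.46)
v2: (-2.5,-3) → rotate → (-3.88286,0.41642) → ×s → (-2.41146,0.25862) → (-2.41,0.26)
v3: (5,-2.5) → rotate → (0.69281,-5.54707) → ×s → (0.43027,-3.44502) → (0.43,-3.45)
v4: (1,5) → rotate → (4.71515,1.94097) → ×s → (2.92836,1.20544) → (2.93,1.21)
v5: (-3,4.5) → rotate → (2.08064,4.99209) → ×s → (1.29218,3.10035) → (1.29,3.10)

Cross-section at z=10: (-2.84,1.46) (-2.41,0.26) (0.43,-3.45) (2.93,1.21) (1.29,3.10)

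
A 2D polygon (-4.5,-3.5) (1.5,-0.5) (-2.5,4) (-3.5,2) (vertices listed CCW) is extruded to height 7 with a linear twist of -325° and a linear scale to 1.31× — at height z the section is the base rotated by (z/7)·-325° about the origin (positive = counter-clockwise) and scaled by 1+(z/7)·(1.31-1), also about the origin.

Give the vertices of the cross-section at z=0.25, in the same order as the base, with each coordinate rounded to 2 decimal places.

t = z/height = 0.25/7 = 0.0357143
s = 1 + (scale-1)·z/height = 1 + (1.31-1)·0.25/7 = 1.011071
θ = twist·z/height = -325°·0.25/7 = -11.6071° = -0.202583 rad
cos θ = 0.979550, sin θ = -0.201200 (intermediates below are computed at full precision and shown rounded to 5 d.p.)
v1: (-4.5,-3.5) → rotate → (-5.11218,-2.52303) → ×s → (-5.16878,-2.55096) → (-5.17,-2.55)
v2: (1.5,-0.5) → rotate → (1.36873,-0.79158) → ×s → (1.38388,-0.80034) → (1.38,-0.80)
v3: (-2.5,4) → rotate → (-1.64408,4.42120) → ×s → (-1.66228,4.47015) → (-1.66,4.47)
v4: (-3.5,2) → rotate → (-3.02603,2.66330) → ×s → (-3.05953,2.69279) → (-3.06,2.69)

Cross-section at z=0.25: (-5.17,-2.55) (1.38,-0.80) (-1.66,4.47) (-3.06,2.69)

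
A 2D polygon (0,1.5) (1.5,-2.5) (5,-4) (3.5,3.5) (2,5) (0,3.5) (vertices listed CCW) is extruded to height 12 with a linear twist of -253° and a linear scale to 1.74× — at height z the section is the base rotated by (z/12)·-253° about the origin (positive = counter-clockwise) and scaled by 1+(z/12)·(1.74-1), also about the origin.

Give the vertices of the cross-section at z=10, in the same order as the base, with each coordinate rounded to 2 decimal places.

Cross-section at z=10: (-1.24,-2.08) (-0.01,4.71) (-3.63,9.70) (-7.76,-1.96) (-6.92,-5.28) (-2.90,-4.86)

t = z/height = 10/12 = 0.833333
s = 1 + (scale-1)·z/height = 1 + (1.74-1)·10/12 = 1.616667
θ = twist·z/height = -253°·10/12 = -210.8333° = -3.679736 rad
cos θ = -0.858662, sin θ = 0.512543 (intermediates below are computed at full precision and shown rounded to 5 d.p.)
v1: (0,1.5) → rotate → (-0.76881,-1.28799) → ×s → (-1.24292,-2.08226) → (-1.24,-2.08)
v2: (1.5,-2.5) → rotate → (-0.00664,2.91547) → ×s → (-0.01073,4.71334) → (-0.01,4.71)
v3: (5,-4) → rotate → (-2.24314,5.99736) → ×s → (-3.62641,9.69573) → (-3.63,9.70)
v4: (3.5,3.5) → rotate → (-4.79922,-1.21142) → ×s → (-7.75873,-1.95846) → (-7.76,-1.96)
v5: (2,5) → rotate → (-4.28004,-3.26822) → ×s → (-6.91939,-5.28363) → (-6.92,-5.28)
v6: (0,3.5) → rotate → (-1.79390,-3.00532) → ×s → (-2.90014,-4.85860) → (-2.90,-4.86)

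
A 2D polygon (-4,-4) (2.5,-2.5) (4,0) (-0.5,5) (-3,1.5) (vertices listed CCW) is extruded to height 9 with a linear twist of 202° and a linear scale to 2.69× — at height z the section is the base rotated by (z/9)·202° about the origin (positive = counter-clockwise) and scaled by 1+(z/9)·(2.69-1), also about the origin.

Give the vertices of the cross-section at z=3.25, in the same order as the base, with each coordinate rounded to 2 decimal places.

t = z/height = 3.25/9 = 0.361111
s = 1 + (scale-1)·z/height = 1 + (2.69-1)·3.25/9 = 1.610278
θ = twist·z/height = 202°·3.25/9 = 72.9444° = 1.273121 rad
cos θ = 0.293299, sin θ = 0.956021 (intermediates below are computed at full precision and shown rounded to 5 d.p.)
v1: (-4,-4) → rotate → (2.65089,-4.99728) → ×s → (4.26867,-8.04701) → (4.27,-8.05)
v2: (2.5,-2.5) → rotate → (3.12330,1.65680) → ×s → (5.02938,2.66792) → (5.03,2.67)
v3: (4,0) → rotate → (1.17320,3.82408) → ×s → (1.88917,6.15784) → (1.89,6.16)
v4: (-0.5,5) → rotate → (-4.92675,0.98848) → ×s → (-7.93344,1.59173) → (-7.93,1.59)
v5: (-3,1.5) → rotate → (-2.31393,-2.42811) → ×s → (-3.72607,-3.90994) → (-3.73,-3.91)

Cross-section at z=3.25: (4.27,-8.05) (5.03,2.67) (1.89,6.16) (-7.93,1.59) (-3.73,-3.91)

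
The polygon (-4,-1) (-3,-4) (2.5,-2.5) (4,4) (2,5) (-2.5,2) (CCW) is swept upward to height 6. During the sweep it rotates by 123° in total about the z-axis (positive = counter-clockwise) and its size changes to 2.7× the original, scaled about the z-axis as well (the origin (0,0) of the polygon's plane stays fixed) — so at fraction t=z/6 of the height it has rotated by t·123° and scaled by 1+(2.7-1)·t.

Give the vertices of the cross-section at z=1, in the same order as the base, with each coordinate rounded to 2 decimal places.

Cross-section at z=1: (-4.36,-3.00) (-1.81,-6.16) (4.13,-1.88) (3.01,6.61) (0.16,6.91) (-3.90,1.28)

t = z/height = 1/6 = 0.166667
s = 1 + (scale-1)·z/height = 1 + (2.7-1)·1/6 = 1.283333
θ = twist·z/height = 123°·1/6 = 20.5000° = 0.357792 rad
cos θ = 0.936672, sin θ = 0.350207 (intermediates below are computed at full precision and shown rounded to 5 d.p.)
v1: (-4,-1) → rotate → (-3.39648,-2.33750) → ×s → (-4.35882,-2.99979) → (-4.36,-3.00)
v2: (-3,-4) → rotate → (-1.40919,-4.79731) → ×s → (-1.80846,-6.15655) → (-1.81,-6.16)
v3: (2.5,-2.5) → rotate → (3.21720,-1.46616) → ×s → (4.12874,-1.88157) → (4.13,-1.88)
v4: (4,4) → rotate → (2.34586,5.14752) → ×s → (3.01052,6.60598) → (3.01,6.61)
v5: (2,5) → rotate → (0.12231,5.38378) → ×s → (0.15696,6.90918) → (0.16,6.91)
v6: (-2.5,2) → rotate → (-3.04210,0.99783) → ×s → (-3.90402,1.28054) → (-3.90,1.28)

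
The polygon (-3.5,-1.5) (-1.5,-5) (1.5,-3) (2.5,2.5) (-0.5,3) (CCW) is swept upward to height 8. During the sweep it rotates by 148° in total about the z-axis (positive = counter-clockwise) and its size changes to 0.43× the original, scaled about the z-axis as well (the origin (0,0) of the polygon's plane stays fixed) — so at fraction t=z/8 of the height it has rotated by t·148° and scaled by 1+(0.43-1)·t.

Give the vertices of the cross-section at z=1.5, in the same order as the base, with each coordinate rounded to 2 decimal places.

t = z/height = 1.5/8 = 0.1875
s = 1 + (scale-1)·z/height = 1 + (0.43-1)·1.5/8 = 0.893125
θ = twist·z/height = 148°·1.5/8 = 27.7500° = 0.484329 rad
cos θ = 0.884988, sin θ = 0.465615 (intermediates below are computed at full precision and shown rounded to 5 d.p.)
v1: (-3.5,-1.5) → rotate → (-2.39903,-2.95713) → ×s → (-2.14264,-2.64109) → (-2.14,-2.64)
v2: (-1.5,-5) → rotate → (1.00059,-5.12336) → ×s → (0.89365,-4.57580) → (0.89,-4.58)
v3: (1.5,-3) → rotate → (2.72433,-1.95654) → ×s → (2.43316,-1.74744) → (2.43,-1.75)
v4: (2.5,2.5) → rotate → (1.04843,3.37651) → ×s → (0.93638,3.01564) → (0.94,3.02)
v5: (-0.5,3) → rotate → (-1.83934,2.42216) → ×s → (-1.64276,2.16329) → (-1.64,2.16)

Cross-section at z=1.5: (-2.14,-2.64) (0.89,-4.58) (2.43,-1.75) (0.94,3.02) (-1.64,2.16)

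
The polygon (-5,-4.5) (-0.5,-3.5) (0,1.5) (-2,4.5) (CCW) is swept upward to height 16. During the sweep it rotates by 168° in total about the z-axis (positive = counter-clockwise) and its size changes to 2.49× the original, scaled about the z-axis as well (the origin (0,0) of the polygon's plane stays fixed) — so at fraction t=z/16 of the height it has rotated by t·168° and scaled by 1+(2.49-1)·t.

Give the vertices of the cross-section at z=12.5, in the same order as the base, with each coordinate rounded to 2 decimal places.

t = z/height = 12.5/16 = 0.78125
s = 1 + (scale-1)·z/height = 1 + (2.49-1)·12.5/16 = 2.164063
θ = twist·z/height = 168°·12.5/16 = 131.2500° = 2.290745 rad
cos θ = -0.659346, sin θ = 0.751840 (intermediates below are computed at full precision and shown rounded to 5 d.p.)
v1: (-5,-4.5) → rotate → (6.68001,-0.79214) → ×s → (14.45596,-1.71425) → (14.46,-1.71)
v2: (-0.5,-3.5) → rotate → (2.96111,1.93179) → ×s → (6.40803,4.18052) → (6.41,4.18)
v3: (0,1.5) → rotate → (-1.12776,-0.98902) → ×s → (-2.44054,-2.14030) → (-2.44,-2.14)
v4: (-2,4.5) → rotate → (-2.06459,-4.47074) → ×s → (-4.46790,-9.67495) → (-4.47,-9.67)

Cross-section at z=12.5: (14.46,-1.71) (6.41,4.18) (-2.44,-2.14) (-4.47,-9.67)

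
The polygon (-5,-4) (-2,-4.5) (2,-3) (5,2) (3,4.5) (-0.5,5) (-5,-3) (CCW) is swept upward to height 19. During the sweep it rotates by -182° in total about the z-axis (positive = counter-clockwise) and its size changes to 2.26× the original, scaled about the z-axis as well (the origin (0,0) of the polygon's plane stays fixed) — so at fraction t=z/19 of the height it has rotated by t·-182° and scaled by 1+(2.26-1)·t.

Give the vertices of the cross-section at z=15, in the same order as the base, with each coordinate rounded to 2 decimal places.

t = z/height = 15/19 = 0.789474
s = 1 + (scale-1)·z/height = 1 + (2.26-1)·15/19 = 1.994737
θ = twist·z/height = -182°·15/19 = -143.6842° = -2.507763 rad
cos θ = -0.805765, sin θ = -0.592235 (intermediates below are computed at full precision and shown rounded to 5 d.p.)
v1: (-5,-4) → rotate → (1.65988,6.18424) → ×s → (3.31103,12.33592) → (3.31,12.34)
v2: (-2,-4.5) → rotate → (-1.05353,4.81041) → ×s → (-2.10151,9.59551) → (-2.10,9.60)
v3: (2,-3) → rotate → (-3.38824,1.23282) → ×s → (-6.75864,2.45916) → (-6.76,2.46)
v4: (5,2) → rotate → (-2.84436,-4.57271) → ×s → (-5.67374,-9.12135) → (-5.67,-9.12)
v5: (3,4.5) → rotate → (0.24776,-5.40265) → ×s → (0.49422,-10.77686) → (0.49,-10.78)
v6: (-0.5,5) → rotate → (3.36406,-3.73271) → ×s → (6.71041,-7.44577) → (6.71,-7.45)
v7: (-5,-3) → rotate → (2.25212,5.37847) → ×s → (4.49239,10.72864) → (4.49,10.73)

Cross-section at z=15: (3.31,12.34) (-2.10,9.60) (-6.76,2.46) (-5.67,-9.12) (0.49,-10.78) (6.71,-7.45) (4.49,10.73)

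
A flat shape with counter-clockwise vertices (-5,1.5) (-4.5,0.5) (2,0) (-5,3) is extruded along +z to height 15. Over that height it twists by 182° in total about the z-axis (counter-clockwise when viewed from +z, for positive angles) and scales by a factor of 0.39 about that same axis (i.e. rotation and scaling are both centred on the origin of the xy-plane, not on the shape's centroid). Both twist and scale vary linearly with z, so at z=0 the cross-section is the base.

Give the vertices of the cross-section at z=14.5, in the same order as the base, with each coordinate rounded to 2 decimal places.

Cross-section at z=14.5: (2.00,-0.76) (1.83,-0.34) (-0.82,0.06) (1.96,-1.37)

t = z/height = 14.5/15 = 0.966667
s = 1 + (scale-1)·z/height = 1 + (0.39-1)·14.5/15 = 0.410333
θ = twist·z/height = 182°·14.5/15 = 175.9333° = 3.070616 rad
cos θ = -0.997482, sin θ = 0.070917 (intermediates below are computed at full precision and shown rounded to 5 d.p.)
v1: (-5,1.5) → rotate → (4.88104,-1.85081) → ×s → (2.00285,-0.75945) → (2.00,-0.76)
v2: (-4.5,0.5) → rotate → (4.45321,-0.81787) → ×s → (1.82730,-0.33560) → (1.83,-0.34)
v3: (2,0) → rotate → (-1.99496,0.14183) → ×s → (-0.81860,0.05820) → (-0.82,0.06)
v4: (-5,3) → rotate → (4.77466,-3.34703) → ×s → (1.95920,-1.37340) → (1.96,-1.37)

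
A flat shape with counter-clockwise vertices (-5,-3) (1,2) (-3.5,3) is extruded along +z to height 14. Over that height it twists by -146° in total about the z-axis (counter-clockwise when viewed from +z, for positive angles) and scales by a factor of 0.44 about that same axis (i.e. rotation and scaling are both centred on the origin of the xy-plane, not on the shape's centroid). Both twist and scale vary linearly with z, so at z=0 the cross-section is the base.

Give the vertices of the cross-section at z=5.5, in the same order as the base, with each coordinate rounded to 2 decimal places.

Cross-section at z=5.5: (-4.07,2.02) (1.73,0.18) (0.50,3.56)

t = z/height = 5.5/14 = 0.392857
s = 1 + (scale-1)·z/height = 1 + (0.44-1)·5.5/14 = 0.780000
θ = twist·z/height = -146°·5.5/14 = -57.3571° = -1.001071 rad
cos θ = 0.539401, sin θ = -0.842049 (intermediates below are computed at full precision and shown rounded to 5 d.p.)
v1: (-5,-3) → rotate → (-5.22315,2.59204) → ×s → (-4.07406,2.02179) → (-4.07,2.02)
v2: (1,2) → rotate → (2.22350,0.23675) → ×s → (1.73433,0.18467) → (1.73,0.18)
v3: (-3.5,3) → rotate → (0.63824,4.56537) → ×s → (0.49783,3.56099) → (0.50,3.56)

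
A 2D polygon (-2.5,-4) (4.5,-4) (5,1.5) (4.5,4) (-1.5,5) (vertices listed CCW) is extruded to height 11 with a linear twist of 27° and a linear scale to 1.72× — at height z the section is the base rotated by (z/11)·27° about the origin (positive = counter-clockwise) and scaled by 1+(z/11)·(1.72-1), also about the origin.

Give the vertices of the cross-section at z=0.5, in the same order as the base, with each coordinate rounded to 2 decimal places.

t = z/height = 0.5/11 = 0.0454545
s = 1 + (scale-1)·z/height = 1 + (1.72-1)·0.5/11 = 1.032727
θ = twist·z/height = 27°·0.5/11 = 1.2273° = 0.021420 rad
cos θ = 0.999771, sin θ = 0.021418 (intermediates below are computed at full precision and shown rounded to 5 d.p.)
v1: (-2.5,-4) → rotate → (-2.41375,-4.05263) → ×s → (-2.49275,-4.18526) → (-2.49,-4.19)
v2: (4.5,-4) → rotate → (4.58464,-3.90270) → ×s → (4.73468,-4.03042) → (4.73,-4.03)
v3: (5,1.5) → rotate → (4.96673,1.60675) → ×s → (5.12927,1.65933) → (5.13,1.66)
v4: (4.5,4) → rotate → (4.41329,4.09546) → ×s → (4.55773,4.22950) → (4.56,4.23)
v5: (-1.5,5) → rotate → (-1.60675,4.96673) → ×s → (-1.65933,5.12927) → (-1.66,5.13)

Cross-section at z=0.5: (-2.49,-4.19) (4.73,-4.03) (5.13,1.66) (4.56,4.23) (-1.66,5.13)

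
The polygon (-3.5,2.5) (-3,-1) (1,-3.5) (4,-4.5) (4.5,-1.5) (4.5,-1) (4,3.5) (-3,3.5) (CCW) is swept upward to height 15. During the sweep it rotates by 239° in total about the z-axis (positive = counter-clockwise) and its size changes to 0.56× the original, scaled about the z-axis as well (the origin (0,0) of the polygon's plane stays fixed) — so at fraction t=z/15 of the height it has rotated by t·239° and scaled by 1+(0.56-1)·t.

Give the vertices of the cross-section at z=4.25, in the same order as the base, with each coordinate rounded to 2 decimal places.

Cross-section at z=4.25: (-3.19,-2.01) (-0.19,-2.76) (3.17,-0.35) (4.97,1.75) (2.71,3.15) (2.30,3.31) (-1.51,4.40) (-3.83,-1.27)

t = z/height = 4.25/15 = 0.283333
s = 1 + (scale-1)·z/height = 1 + (0.56-1)·4.25/15 = 0.875333
θ = twist·z/height = 239°·4.25/15 = 67.7167° = 1.181879 rad
cos θ = 0.379187, sin θ = 0.925320 (intermediates below are computed at full precision and shown rounded to 5 d.p.)
v1: (-3.5,2.5) → rotate → (-3.64045,-2.29065) → ×s → (-3.18661,-2.00508) → (-3.19,-2.01)
v2: (-3,-1) → rotate → (-0.21224,-3.15515) → ×s → (-0.18578,-2.76181) → (-0.19,-2.76)
v3: (1,-3.5) → rotate → (3.61781,-0.40183) → ×s → (3.16679,-0.35174) → (3.17,-0.35)
v4: (4,-4.5) → rotate → (5.68069,1.99494) → ×s → (4.97250,1.74624) → (4.97,1.75)
v5: (4.5,-1.5) → rotate → (3.09432,3.59516) → ×s → (2.70856,3.14696) → (2.71,3.15)
v6: (4.5,-1) → rotate → (2.63166,3.78475) → ×s → (2.30358,3.31292) → (2.30,3.31)
v7: (4,3.5) → rotate → (-1.72187,5.02843) → ×s → (-1.50721,4.40156) → (-1.51,4.40)
v8: (-3,3.5) → rotate → (-4.37618,-1.44881) → ×s → (-3.83062,-1.26819) → (-3.83,-1.27)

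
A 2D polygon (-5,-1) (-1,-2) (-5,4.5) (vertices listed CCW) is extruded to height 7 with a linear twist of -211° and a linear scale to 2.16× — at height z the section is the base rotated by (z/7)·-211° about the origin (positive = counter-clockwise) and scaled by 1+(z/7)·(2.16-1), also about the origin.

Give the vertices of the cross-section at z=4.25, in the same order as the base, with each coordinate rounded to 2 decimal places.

Cross-section at z=4.25: (3.92,7.76) (-1.63,3.44) (11.29,1.97)

t = z/height = 4.25/7 = 0.607143
s = 1 + (scale-1)·z/height = 1 + (2.16-1)·4.25/7 = 1.704286
θ = twist·z/height = -211°·4.25/7 = -128.1071° = -2.235891 rad
cos θ = -0.617134, sin θ = -0.786858 (intermediates below are computed at full precision and shown rounded to 5 d.p.)
v1: (-5,-1) → rotate → (2.29881,4.55142) → ×s → (3.91783,7.75693) → (3.92,7.76)
v2: (-1,-2) → rotate → (-0.95658,2.02113) → ×s → (-1.63029,3.44458) → (-1.63,3.44)
v3: (-5,4.5) → rotate → (6.62653,1.15719) → ×s → (11.29350,1.97218) → (11.29,1.97)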